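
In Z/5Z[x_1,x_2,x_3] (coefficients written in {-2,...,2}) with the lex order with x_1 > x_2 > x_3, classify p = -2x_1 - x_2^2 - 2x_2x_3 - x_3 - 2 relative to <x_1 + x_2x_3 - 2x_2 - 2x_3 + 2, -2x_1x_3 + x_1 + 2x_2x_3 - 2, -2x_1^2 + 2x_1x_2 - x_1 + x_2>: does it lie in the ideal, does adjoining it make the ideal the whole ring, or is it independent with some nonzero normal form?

First compute the reduced Gröbner basis of I by Buchberger's algorithm.
f_1 = x_1 + x_2x_3 - 2x_2 - 2x_3 + 2, LT = x_1.
f_2 = -2x_1x_3 + x_1 + 2x_2x_3 - 2, LT = x_1x_3.
f_3 = -2x_1^2 + 2x_1x_2 - x_1 + x_2, LT = x_1^2.

S(f_1,f_2): lcm = x_1x_3. S = -2x_1 + x_2x_3^2 - x_2x_3 - 2x_3^2 + 2x_3 - 1.
  reduce S modulo (f_1, f_2, f_3):
  remainder x_2x_3^2 + x_2x_3 + x_2 - 2x_3^2 - 2x_3 - 2 ≠ 0; add h_4 = x_2x_3^2 + x_2x_3 + x_2 - 2x_3^2 - 2x_3 - 2 to the basis.

S(f_1,f_3): lcm = x_1^2. S = x_1x_2x_3 - x_1x_2 - 2x_1x_3 - x_1 - 2x_2.
  reduce S modulo (f_1, f_2, f_3, h_4):
  remainder -x_2^2x_3 - x_2^2 - x_2x_3 - x_2 + x_3 + 1 ≠ 0; add h_5 = -x_2^2x_3 - x_2^2 - x_2x_3 - x_2 + x_3 + 1 to the basis.

S(f_2,f_3): lcm = x_1^2x_3. S = 2x_1^2 + 2x_1x_3 + x_1 - 2x_2x_3.
  reduce S modulo (f_1, f_2, f_3, h_4, h_5):
  remainder x_2^2 + x_2 - 1 ≠ 0; add h_6 = x_2^2 + x_2 - 1 to the basis.

The other S-polynomials (S(f_1,h_4), S(f_2,h_4), S(f_3,h_4), S(f_1,h_5), S(f_2,h_5), S(f_3,h_5), S(h_4,h_5), S(f_1,h_6), S(f_2,h_6), S(f_3,h_6), S(h_4,h_6), S(h_5,h_6)) all reduce to 0 modulo the current basis, so we have a Gröbner basis.
Inter-reduce: drop elements whose leading term is divisible by another's, tail-reduce, and make monic.
Reduced Gröbner basis: {x_1 + x_2x_3 - 2x_2 - 2x_3 + 2, x_2^2 + x_2 - 1, x_2x_3^2 + x_2x_3 + x_2 - 2x_3^2 - 2x_3 - 2}.
Label its elements g_1 = x_1 + x_2x_3 - 2x_2 - 2x_3 + 2, g_2 = x_2^2 + x_2 - 1, g_3 = x_2x_3^2 + x_2x_3 + x_2 - 2x_3^2 - 2x_3 - 2.

Reduce p = -2x_1 - x_2^2 - 2x_2x_3 - x_3 - 2 modulo G:
  leading term x_1: subtract (-2)·g_1 from -2x_1 - x_2^2 - 2x_2x_3 - x_3 - 2 → -x_2^2 + x_2 + 2
  leading term x_2^2: subtract (-1)·g_2 from -x_2^2 + x_2 + 2 → 2x_2 + 1
  leading term x_2: no divisor's leading term divides it; move 2x_2 to the remainder.
  leading term 1: no divisor's leading term divides it; move 1 to the remainder.
  normal form = 2x_2 + 1.
The normal form is nonzero, so p ∉ I. Since p minus its normal form lies in I, I + (p) = I + (r) where r = 2x_2 + 1; decide whether this ideal is the whole ring.
Run Buchberger on G together with r (pairs among the g_i already reduce to 0 since G is a Gröbner basis):
g_1 = x_1 + x_2x_3 - 2x_2 - 2x_3 + 2, LT = x_1.
g_2 = x_2^2 + x_2 - 1, LT = x_2^2.
g_3 = x_2x_3^2 + x_2x_3 + x_2 - 2x_3^2 - 2x_3 - 2, LT = x_2x_3^2.
r = 2x_2 + 1, LT = x_2.

The S-polynomials (S(g_1,g_2), S(g_1,g_3), S(g_1,r), S(g_2,g_3), S(g_2,r), S(g_3,r)) all reduce to 0 modulo the current basis, so we have a Gröbner basis.
Inter-reduce: drop elements whose leading term is divisible by another's, tail-reduce, and make monic.
Reduced Gröbner basis: {x_1 - 2, x_2 - 2}.
The reduced Gröbner basis of I + (p) is {x_1 - 2, x_2 - 2} ≠ {1}, a proper ideal, so the enlarged system stays consistent: p is independent of I, with normal form 2x_2 + 1.

-2x_1 - x_2^2 - 2x_2x_3 - x_3 - 2 is independent of I; its normal form modulo I is 2x_2 + 1.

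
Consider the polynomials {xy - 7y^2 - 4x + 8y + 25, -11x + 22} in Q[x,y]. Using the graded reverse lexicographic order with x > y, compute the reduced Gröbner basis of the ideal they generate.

f_1 = xy - 7y^2 - 4x + 8y + 25, LT = xy.
f_2 = -11x + 22, LT = x.

S(f_1,f_2): lcm = xy. S = -7y^2 - 4x + 10y + 25.
  leading term y^2: no divisor's leading term divides it; move -7y^2 to the remainder.
  leading term x: subtract (4/11)·f_2 from -4x + 10y + 25 → 10y + 17
  leading term y: no divisor's leading term divides it; move 10y to the remainder.
  leading term 1: no divisor's leading term divides it; move 17 to the remainder.
  remainder -7y^2 + 10y + 17 ≠ 0; add g_3 = -7y^2 + 10y + 17 to the basis.

S(f_1,g_3): lcm = xy^2. S = -7y^3 - 18/7xy + 8y^2 + 17/7x + 25y.
  leading term y^3: subtract (y)·g_3 from -7y^3 - 18/7xy + 8y^2 + 17/7x + 25y → -18/7xy - 2y^2 + 17/7x + 8y
  leading term xy: subtract (-18/7)·f_1 from -18/7xy - 2y^2 + 17/7x + 8y → -20y^2 - 55/7x + 200/7y + 450/7
  leading term y^2: subtract (20/7)·g_3 from -20y^2 - 55/7x + 200/7y + 450/7 → -55/7x + 110/7
  leading term x: subtract (5/7)·f_2 from -55/7x + 110/7 → 0
  remainder 0.

S(f_2,g_3): leading monomials are coprime, so the S-polynomial reduces to 0 (Buchberger's first criterion).
Every S-polynomial of the final basis reduces to 0, so we have a Gröbner basis.
Inter-reduce: drop elements whose leading term is divisible by another's, tail-reduce, and make monic.

G = {y^2 - 10/7y - 17/7, x - 2}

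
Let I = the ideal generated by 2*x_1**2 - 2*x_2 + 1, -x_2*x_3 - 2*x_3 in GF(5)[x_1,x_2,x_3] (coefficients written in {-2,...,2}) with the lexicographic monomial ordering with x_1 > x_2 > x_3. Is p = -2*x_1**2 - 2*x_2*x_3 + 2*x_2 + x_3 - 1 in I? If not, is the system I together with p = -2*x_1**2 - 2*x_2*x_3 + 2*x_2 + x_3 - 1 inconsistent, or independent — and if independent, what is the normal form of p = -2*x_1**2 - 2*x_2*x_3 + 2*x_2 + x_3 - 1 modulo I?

-2*x_1**2 - 2*x_2*x_3 + 2*x_2 + x_3 - 1 lies in I (it reduces to 0).

First compute the reduced Gröbner basis of I by Buchberger's algorithm.
f_1 = 2*x_1**2 - 2*x_2 + 1, LT = x_1**2.
f_2 = -x_2*x_3 - 2*x_3, LT = x_2*x_3.

The S-polynomials (S(f_1,f_2)) all reduce to 0 modulo the current basis, so we have a Gröbner basis.
Inter-reduce: drop elements whose leading term is divisible by another's, tail-reduce, and make monic.
Reduced Gröbner basis: {x_1**2 - x_2 - 2, x_2*x_3 + 2*x_3}.
Label its elements g_1 = x_1**2 - x_2 - 2, g_2 = x_2*x_3 + 2*x_3.

Reduce p = -2*x_1**2 - 2*x_2*x_3 + 2*x_2 + x_3 - 1 modulo G:
  leading term x_1**2: subtract (-2)·g_1 from -2*x_1**2 - 2*x_2*x_3 + 2*x_2 + x_3 - 1 → -2*x_2*x_3 + x_3
  leading term x_2*x_3: subtract (-2)·g_2 from -2*x_2*x_3 + x_3 → 0
  normal form = 0.
Since the normal form is 0, p ∈ I.

Ideal membership is decidable via reduction modulo a Gröbner basis.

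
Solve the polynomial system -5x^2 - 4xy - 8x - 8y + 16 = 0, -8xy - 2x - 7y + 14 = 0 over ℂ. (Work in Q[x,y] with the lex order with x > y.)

Compute a lex Gröbner basis by Buchberger's algorithm.
f_1 = -5x^2 - 4xy - 8x - 8y + 16, LT = x^2.
f_2 = -8xy - 2x - 7y + 14, LT = xy.

S(f_1,f_2): lcm = x^2y. S = -1/4x^2 + 4/5xy^2 + 29/40xy + 7/4x + 8/5y^2 - 16/5y.
  leading term x^2: subtract (1/20)·f_1 from -1/4x^2 + 4/5xy^2 + 29/40xy + 7/4x + 8/5y^2 - 16/5y → 4/5xy^2 + 37/40xy + 43/20x + 8/5y^2 - 14/5y - 4/5
  leading term xy^2: subtract (-1/10y)·f_2 from 4/5xy^2 + 37/40xy + 43/20x + 8/5y^2 - 14/5y - 4/5 → 29/40xy + 43/20x + 9/10y^2 - 7/5y - 4/5
  leading term xy: subtract (-29/320)·f_2 from 29/40xy + 43/20x + 9/10y^2 - 7/5y - 4/5 → 63/32x + 9/10y^2 - 651/320y + 15/32
  leading term x: no divisor's leading term divides it; move 63/32x to the remainder.
  leading term y^2: no divisor's leading term divides it; move 9/10y^2 to the remainder.
  leading term y: no divisor's leading term divides it; move -651/320y to the remainder.
  leading term 1: no divisor's leading term divides it; move 15/32 to the remainder.
  remainder 63/32x + 9/10y^2 - 651/320y + 15/32 ≠ 0; add h_3 = 63/32x + 9/10y^2 - 651/320y + 15/32 to the basis.

S(f_2,h_3): lcm = xy. S = 1/4x - 16/35y^3 + 31/30y^2 + 107/168y - 7/4.
  leading term x: subtract (8/63)·h_3 from 1/4x - 16/35y^3 + 31/30y^2 + 107/168y - 7/4 → -16/35y^3 + 193/210y^2 + 94/105y - 38/21
  leading term y^3: no divisor's leading term divides it; move -16/35y^3 to the remainder.
  leading term y^2: no divisor's leading term divides it; move 193/210y^2 to the remainder.
  leading term y: no divisor's leading term divides it; move 94/105y to the remainder.
  leading term 1: no divisor's leading term divides it; move -38/21 to the remainder.
  remainder -16/35y^3 + 193/210y^2 + 94/105y - 38/21 ≠ 0; add h_4 = -16/35y^3 + 193/210y^2 + 94/105y - 38/21 to the basis.

The other S-polynomials (S(f_1,h_3), S(f_1,h_4), S(f_2,h_4), S(h_3,h_4)) all reduce to 0 modulo the current basis, so we have a Gröbner basis.
Inter-reduce: drop elements whose leading term is divisible by another's, tail-reduce, and make monic.
Reduced Gröbner basis: {x + 16/35y^2 - 31/30y + 5/21, y^3 - 193/96y^2 - 47/24y + 95/24}.

A lex Gröbner basis eliminates variables successively. Here y^3 - 193/96y^2 - 47/24y + 95/24 depends only on y, with roots {2, 1/192 - 7*sqrt(1489)/192, 1/192 + 7*sqrt(1489)/192}; lifting each root through the earlier basis elements recovers the full solutions.
  y = 2: the earlier basis element becomes x = 0, giving x = 0 — point (0, 2).
  y = 1/192 - 7*sqrt(1489)/192: the earlier basis element becomes x + 91/80 + 3*sqrt(1489)/80 = 0, giving x = -3*sqrt(1489)/80 - 91/80 — point (-3*sqrt(1489)/80 - 91/80, 1/192 - 7*sqrt(1489)/192).
  y = 1/192 + 7*sqrt(1489)/192: the earlier basis element becomes x - 3*sqrt(1489)/80 + 91/80 = 0, giving x = -91/80 + 3*sqrt(1489)/80 — point (-91/80 + 3*sqrt(1489)/80, 1/192 + 7*sqrt(1489)/192).
Check: every point annihilates each of the original generators.
This is the nonlinear analogue of row-reducing a linear system.

{(0, 2), (-3*sqrt(1489)/80 - 91/80, 1/192 - 7*sqrt(1489)/192), (-91/80 + 3*sqrt(1489)/80, 1/192 + 7*sqrt(1489)/192)}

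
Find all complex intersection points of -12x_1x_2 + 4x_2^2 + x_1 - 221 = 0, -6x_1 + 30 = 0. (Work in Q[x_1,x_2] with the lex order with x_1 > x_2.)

Compute a lex Gröbner basis by Buchberger's algorithm.
f_1 = -12x_1x_2 + x_1 + 4x_2^2 - 221, LT = x_1x_2.
f_2 = -6x_1 + 30, LT = x_1.

S(f_1,f_2): lcm = x_1x_2. S = -1/12x_1 - 1/3x_2^2 + 5x_2 + 221/12.
  reduce S modulo (f_1, f_2):
  remainder -1/3x_2^2 + 5x_2 + 18 ≠ 0; add h_3 = -1/3x_2^2 + 5x_2 + 18 to the basis.

The other S-polynomials (S(f_1,h_3), S(f_2,h_3)) all reduce to 0 modulo the current basis, so we have a Gröbner basis.
Inter-reduce: drop elements whose leading term is divisible by another's, tail-reduce, and make monic.
Reduced Gröbner basis: {x_1 - 5, x_2^2 - 15x_2 - 54}.

Elimination: the polynomial x_2^2 - 15x_2 - 54 lies in the elimination ideal for x_2, so x_2 ∈ {-3, 18}. For each such x_2, the remaining basis elements (now univariate) give the rest of the solution.
  x_2 = -3: the earlier basis element becomes x_1 - 5 = 0, giving x_1 = 5 — point (5, -3).
  x_2 = 18: the earlier basis element becomes x_1 - 5 = 0, giving x_1 = 5 — point (5, 18).
This is the nonlinear analogue of row-reducing a linear system.

{(5, -3), (5, 18)}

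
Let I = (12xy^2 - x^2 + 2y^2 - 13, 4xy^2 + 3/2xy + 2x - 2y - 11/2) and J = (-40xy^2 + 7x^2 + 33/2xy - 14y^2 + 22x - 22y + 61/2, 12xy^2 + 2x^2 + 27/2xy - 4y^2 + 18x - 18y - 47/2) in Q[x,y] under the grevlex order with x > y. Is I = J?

Yes, the ideals are equal.

Since reduced Gröbner bases are canonical representatives of ideals under a given ordering, it suffices to compute and compare them.
Buchberger on the first generating set:
f_1 = 12xy^2 - x^2 + 2y^2 - 13, LT = xy^2.
f_2 = 4xy^2 + 3/2xy + 2x - 2y - 11/2, LT = xy^2.

S(f_1,f_2): lcm = xy^2. S = -1/12x^2 - 3/8xy + 1/6y^2 - 1/2x + 1/2y + 7/24.
  leading term x^2: no divisor's leading term divides it; move -1/12x^2 to the remainder.
  leading term xy: no divisor's leading term divides it; move -3/8xy to the remainder.
  leading term y^2: no divisor's leading term divides it; move 1/6y^2 to the remainder.
  leading term x: no divisor's leading term divides it; move -1/2x to the remainder.
  leading term y: no divisor's leading term divides it; move 1/2y to the remainder.
  leading term 1: no divisor's leading term divides it; move 7/24 to the remainder.
  remainder -1/12x^2 - 3/8xy + 1/6y^2 - 1/2x + 1/2y + 7/24 ≠ 0; add g_3 = -1/12x^2 - 3/8xy + 1/6y^2 - 1/2x + 1/2y + 7/24 to the basis.

S(f_1,g_3): lcm = x^2y^2. S = -9/2xy^3 + 2y^4 - 1/12x^3 - 35/6xy^2 + 6y^3 + 7/2y^2 - 13/12x.
  leading term xy^3: subtract (-3/8y)·f_1 from -9/2xy^3 + 2y^4 - 1/12x^3 - 35/6xy^2 + 6y^3 + 7/2y^2 - 13/12x → 2y^4 - 1/12x^3 - 3/8x^2y - 35/6xy^2 + 27/4y^3 + 7/2y^2 - 13/12x - 39/8y
  leading term y^4: no divisor's leading term divides it; move 2y^4 to the remainder.
  leading term x^3: subtract (x)·g_3 from -1/12x^3 - 3/8x^2y - 35/6xy^2 + 27/4y^3 + 7/2y^2 - 13/12x - 39/8y → -6xy^2 + 27/4y^3 + 1/2x^2 - 1/2xy + 7/2y^2 - 11/8x - 39/8y
  leading term xy^2: subtract (-1/2)·f_1 from -6xy^2 + 27/4y^3 + 1/2x^2 - 1/2xy + 7/2y^2 - 11/8x - 39/8y → 27/4y^3 - 1/2xy + 9/2y^2 - 11/8x - 39/8y - 13/2
  leading term y^3: no divisor's leading term divides it; move 27/4y^3 to the remainder.
  leading term xy: no divisor's leading term divides it; move -1/2xy to the remainder.
  leading term y^2: no divisor's leading term divides it; move 9/2y^2 to the remainder.
  leading term x: no divisor's leading term divides it; move -11/8x to the remainder.
  leading term y: no divisor's leading term divides it; move -39/8y to the remainder.
  leading term 1: no divisor's leading term divides it; move -13/2 to the remainder.
  remainder 2y^4 + 27/4y^3 - 1/2xy + 9/2y^2 - 11/8x - 39/8y - 13/2 ≠ 0; add g_4 = 2y^4 + 27/4y^3 - 1/2xy + 9/2y^2 - 11/8x - 39/8y - 13/2 to the basis.

The other S-polynomials (S(f_2,g_3), S(f_1,g_4), S(f_2,g_4), S(g_3,g_4)) all reduce to 0 modulo the current basis, so we have a Gröbner basis.
Inter-reduce: drop elements whose leading term is divisible by another's, tail-reduce, and make monic.
Reduced Gröbner basis: {y^4 + 27/8y^3 - 1/4xy + 9/4y^2 - 11/16x - 39/16y - 13/4, xy^2 + 3/8xy + 1/2x - 1/2y - 11/8, x^2 + 9/2xy - 2y^2 + 6x - 6y - 7/2}.

Buchberger on the second generating set:
h_1 = -40xy^2 + 7x^2 + 33/2xy - 14y^2 + 22x - 22y + 61/2, LT = xy^2.
h_2 = 12xy^2 + 2x^2 + 27/2xy - 4y^2 + 18x - 18y - 47/2, LT = xy^2.

S(h_1,h_2): lcm = xy^2. S = -41/120x^2 - 123/80xy + 41/60y^2 - 41/20x + 41/20y + 287/240.
  leading term x^2: no divisor's leading term divides it; move -41/120x^2 to the remainder.
  leading term xy: no divisor's leading term divides it; move -123/80xy to the remainder.
  leading term y^2: no divisor's leading term divides it; move 41/60y^2 to the remainder.
  leading term x: no divisor's leading term divides it; move -41/20x to the remainder.
  leading term y: no divisor's leading term divides it; move 41/20y to the remainder.
  leading term 1: no divisor's leading term divides it; move 287/240 to the remainder.
  remainder -41/120x^2 - 123/80xy + 41/60y^2 - 41/20x + 41/20y + 287/240 ≠ 0; add k_3 = -41/120x^2 - 123/80xy + 41/60y^2 - 41/20x + 41/20y + 287/240 to the basis.

S(h_1,k_3): lcm = x^2y^2. S = -9/2xy^3 + 2y^4 - 7/40x^3 - 33/80x^2y - 113/20xy^2 + 6y^3 - 11/20x^2 + 11/20xy + 7/2y^2 - 61/80x.
  leading term xy^3: subtract (9/80y)·h_1 from -9/2xy^3 + 2y^4 - 7/40x^3 - 33/80x^2y - 113/20xy^2 + 6y^3 - 11/20x^2 + 11/20xy + 7/2y^2 - 61/80x → 2y^4 - 7/40x^3 - 6/5x^2y - 1201/160xy^2 + 303/40y^3 - 11/20x^2 - 77/40xy + 239/40y^2 - 61/80x - 549/160y
  leading term y^4: no divisor's leading term divides it; move 2y^4 to the remainder.
  leading term x^3: subtract (21/41x)·k_3 from -7/40x^3 - 6/5x^2y - 1201/160xy^2 + 303/40y^3 - 11/20x^2 - 77/40xy + 239/40y^2 - 61/80x - 549/160y → -33/80x^2y - 1257/160xy^2 + 303/40y^3 + 1/2x^2 - 119/40xy + 239/40y^2 - 11/8x - 549/160y
  leading term x^2y: subtract (99/82y)·k_3 from -33/80x^2y - 1257/160xy^2 + 303/40y^3 + 1/2x^2 - 119/40xy + 239/40y^2 - 11/8x - 549/160y → -6xy^2 + 27/4y^3 + 1/2x^2 - 1/2xy + 7/2y^2 - 11/8x - 39/8y
  leading term xy^2: subtract (3/20)·h_1 from -6xy^2 + 27/4y^3 + 1/2x^2 - 1/2xy + 7/2y^2 - 11/8x - 39/8y → 27/4y^3 - 11/20x^2 - 119/40xy + 28/5y^2 - 187/40x - 63/40y - 183/40
  leading term y^3: no divisor's leading term divides it; move 27/4y^3 to the remainder.
  leading term x^2: subtract (66/41)·k_3 from -11/20x^2 - 119/40xy + 28/5y^2 - 187/40x - 63/40y - 183/40 → -1/2xy + 9/2y^2 - 11/8x - 39/8y - 13/2
  leading term xy: no divisor's leading term divides it; move -1/2xy to the remainder.
  leading term y^2: no divisor's leading term divides it; move 9/2y^2 to the remainder.
  leading term x: no divisor's leading term divides it; move -11/8x to the remainder.
  leading term y: no divisor's leading term divides it; move -39/8y to the remainder.
  leading term 1: no divisor's leading term divides it; move -13/2 to the remainder.
  remainder 2y^4 + 27/4y^3 - 1/2xy + 9/2y^2 - 11/8x - 39/8y - 13/2 ≠ 0; add k_4 = 2y^4 + 27/4y^3 - 1/2xy + 9/2y^2 - 11/8x - 39/8y - 13/2 to the basis.

The other S-polynomials (S(h_2,k_3), S(h_1,k_4), S(h_2,k_4), S(k_3,k_4)) all reduce to 0 modulo the current basis, so we have a Gröbner basis.
Inter-reduce: drop elements whose leading term is divisible by another's, tail-reduce, and make monic.
Reduced Gröbner basis: {y^4 + 27/8y^3 - 1/4xy + 9/4y^2 - 11/16x - 39/16y - 13/4, xy^2 + 3/8xy + 1/2x - 1/2y - 11/8, x^2 + 9/2xy - 2y^2 + 6x - 6y - 7/2}.

These coincide, so the ideals are equal.
The choice of monomial ordering does not affect the verdict — as long as both bases are computed under the same ordering, their equality decides ideal equality.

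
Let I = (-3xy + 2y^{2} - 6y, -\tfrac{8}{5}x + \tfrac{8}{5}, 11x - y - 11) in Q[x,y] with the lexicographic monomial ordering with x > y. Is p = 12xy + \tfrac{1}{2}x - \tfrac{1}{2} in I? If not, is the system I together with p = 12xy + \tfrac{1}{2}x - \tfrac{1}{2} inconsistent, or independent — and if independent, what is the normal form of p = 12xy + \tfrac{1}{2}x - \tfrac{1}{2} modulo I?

First compute the reduced Gröbner basis of I by Buchberger's algorithm.
f_1 = -3xy + 2y^{2} - 6y, LT = xy.
f_2 = -\tfrac{8}{5}x + \tfrac{8}{5}, LT = x.
f_3 = 11x - y - 11, LT = x.

S(f_1,f_2): lcm = xy. S = -\tfrac{2}{3}y^{2} + 3y.
  leading term y^{2}: no divisor's leading term divides it; move -\tfrac{2}{3}y^{2} to the remainder.
  leading term y: no divisor's leading term divides it; move 3y to the remainder.
  remainder -\tfrac{2}{3}y^{2} + 3y ≠ 0; add h_4 = -\tfrac{2}{3}y^{2} + 3y to the basis.

S(f_1,f_3): lcm = xy. S = -\tfrac{19}{33}y^{2} + 3y.
  leading term y^{2}: subtract (\tfrac{19}{22})·h_4 from -\tfrac{19}{33}y^{2} + 3y → \tfrac{9}{22}y
  leading term y: no divisor's leading term divides it; move \tfrac{9}{22}y to the remainder.
  remainder \tfrac{9}{22}y ≠ 0; add h_5 = \tfrac{9}{22}y to the basis.

The other S-polynomials (S(f_2,f_3), S(f_1,h_4), S(f_2,h_4), S(f_3,h_4), S(f_1,h_5), S(f_2,h_5), S(f_3,h_5), S(h_4,h_5)) all reduce to 0 modulo the current basis, so we have a Gröbner basis.
Inter-reduce: drop elements whose leading term is divisible by another's, tail-reduce, and make monic.
Reduced Gröbner basis: {x - 1, y}.
Label its elements g_1 = x - 1, g_2 = y.

Reduce p = 12xy + \tfrac{1}{2}x - \tfrac{1}{2} modulo G:
  leading term xy: subtract (12y)·g_1 from 12xy + \tfrac{1}{2}x - \tfrac{1}{2} → \tfrac{1}{2}x + 12y - \tfrac{1}{2}
  leading term x: subtract (\tfrac{1}{2})·g_1 from \tfrac{1}{2}x + 12y - \tfrac{1}{2} → 12y
  leading term y: subtract (12)·g_2 from 12y → 0
  normal form = 0.
Since the normal form is 0, p ∈ I.

The remainder on division by a Gröbner basis is unique — it is the normal form.

12xy + \tfrac{1}{2}x - \tfrac{1}{2} lies in I (it reduces to 0).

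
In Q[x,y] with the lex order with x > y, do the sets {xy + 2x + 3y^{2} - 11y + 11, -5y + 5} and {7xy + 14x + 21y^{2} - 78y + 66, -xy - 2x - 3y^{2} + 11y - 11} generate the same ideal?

Since reduced Gröbner bases are canonical representatives of ideals under a given ordering, it suffices to compute and compare them.
Buchberger on the first generating set:
f_1 = xy + 2x + 3y^{2} - 11y + 11, LT = xy.
f_2 = -5y + 5, LT = y.

S(f_1,f_2): lcm = xy. S = 3x + 3y^{2} - 11y + 11.
  reduce S modulo (f_1, f_2):
  remainder 3x + 3 ≠ 0; add g_3 = 3x + 3 to the basis.

The other S-polynomials (S(f_1,g_3), S(f_2,g_3)) all reduce to 0 modulo the current basis, so we have a Gröbner basis.
Inter-reduce: drop elements whose leading term is divisible by another's, tail-reduce, and make monic.
Reduced Gröbner basis: {x + 1, y - 1}.

Buchberger on the second generating set:
h_1 = 7xy + 14x + 21y^{2} - 78y + 66, LT = xy.
h_2 = -xy - 2x - 3y^{2} + 11y - 11, LT = xy.

S(h_1,h_2): lcm = xy. S = -\tfrac{1}{7}y - \tfrac{11}{7}.
  reduce S modulo (h_1, h_2):
  remainder -\tfrac{1}{7}y - \tfrac{11}{7} ≠ 0; add k_3 = -\tfrac{1}{7}y - \tfrac{11}{7} to the basis.

S(h_1,k_3): lcm = xy. S = -9x + 3y^{2} - \tfrac{78}{7}y + \tfrac{66}{7}.
  reduce S modulo (h_1, h_2, k_3):
  remainder -9x + 495 ≠ 0; add k_4 = -9x + 495 to the basis.

The other S-polynomials (S(h_2,k_3), S(h_1,k_4), S(h_2,k_4), S(k_3,k_4)) all reduce to 0 modulo the current basis, so we have a Gröbner basis.
Inter-reduce: drop elements whose leading term is divisible by another's, tail-reduce, and make monic.
Reduced Gröbner basis: {x - 55, y + 11}.

The bases are distinct; the ideals are different.
The choice of monomial ordering does not affect the verdict — as long as both bases are computed under the same ordering, their equality decides ideal equality.

No, the ideals differ.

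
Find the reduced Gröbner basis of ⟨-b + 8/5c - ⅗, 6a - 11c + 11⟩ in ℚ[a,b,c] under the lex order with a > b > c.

G = {a - 11/6c + 11/6, b - 8/5c + ⅗}

f_1 = -b + 8/5c - ⅗, LT = b.
f_2 = 6a - 11c + 11, LT = a.

S(f_1,f_2): leading monomials are coprime, so the S-polynomial reduces to 0 (Buchberger's first criterion).
Every S-polynomial of the final basis reduces to 0, so we have a Gröbner basis.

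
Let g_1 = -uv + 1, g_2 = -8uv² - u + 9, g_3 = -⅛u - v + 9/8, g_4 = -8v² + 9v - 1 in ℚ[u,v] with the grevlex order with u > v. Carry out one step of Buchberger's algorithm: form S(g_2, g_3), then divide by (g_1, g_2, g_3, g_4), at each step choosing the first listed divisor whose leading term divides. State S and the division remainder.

lcm(LM(g_2), LM(g_3)) = uv².
S = (lcm/LT(g_2))·g_2 − (lcm/LT(g_3))·g_3 = -8v³ + 9v² + ⅛u - 9/8.
Reduce S modulo (g_1, g_2, g_3, g_4) in that order:
  leading term v³: subtract (v)·g_4 from -8v³ + 9v² + ⅛u - 9/8 → ⅛u + v - 9/8
  leading term u: subtract (-1)·g_3 from ⅛u + v - 9/8 → 0
The remainder is 0, so this S-polynomial contributes no new basis element.

S(g_2, g_3) = -8v³ + 9v² + ⅛u - 9/8; remainder on division = 0.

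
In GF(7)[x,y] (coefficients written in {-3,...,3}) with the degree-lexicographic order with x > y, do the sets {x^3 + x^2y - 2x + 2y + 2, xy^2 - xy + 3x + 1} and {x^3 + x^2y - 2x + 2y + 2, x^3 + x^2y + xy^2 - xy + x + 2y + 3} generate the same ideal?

Equality of ideals is decidable: compute both reduced Gröbner bases (unique for the ordering) and check whether they agree.
Buchberger on the first generating set:
f_1 = x^3 + x^2y - 2x + 2y + 2, LT = x^3.
f_2 = xy^2 - xy + 3x + 1, LT = xy^2.

S(f_1,f_2): lcm = x^3y^2. S = x^2y^3 + x^3y - 3x^3 - 2xy^2 + 2y^3 - x^2 + 2y^2.
  leading term x^2y^3: subtract (xy)·f_2 from x^2y^3 + x^3y - 3x^3 - 2xy^2 + 2y^3 - x^2 + 2y^2 → x^3y + x^2y^2 - 3x^3 - 3x^2y - 2xy^2 + 2y^3 - x^2 - xy + 2y^2
  leading term x^3y: subtract (y)·f_1 from x^3y + x^2y^2 - 3x^3 - 3x^2y - 2xy^2 + 2y^3 - x^2 - xy + 2y^2 → -3x^3 - 3x^2y - 2xy^2 + 2y^3 - x^2 + xy - 2y
  leading term x^3: subtract (-3)·f_1 from -3x^3 - 3x^2y - 2xy^2 + 2y^3 - x^2 + xy - 2y → -2xy^2 + 2y^3 - x^2 + xy + x - 3y - 1
  leading term xy^2: subtract (-2)·f_2 from -2xy^2 + 2y^3 - x^2 + xy + x - 3y - 1 → 2y^3 - x^2 - xy - 3y + 1
  leading term y^3: no divisor's leading term divides it; move 2y^3 to the remainder.
  leading term x^2: no divisor's leading term divides it; move -x^2 to the remainder.
  leading term xy: no divisor's leading term divides it; move -xy to the remainder.
  leading term y: no divisor's leading term divides it; move -3y to the remainder.
  leading term 1: no divisor's leading term divides it; move 1 to the remainder.
  remainder 2y^3 - x^2 - xy - 3y + 1 ≠ 0; add g_3 = 2y^3 - x^2 - xy - 3y + 1 to the basis.

The other S-polynomials (S(f_1,g_3), S(f_2,g_3)) all reduce to 0 modulo the current basis, so we have a Gröbner basis.
Inter-reduce: drop elements whose leading term is divisible by another's, tail-reduce, and make monic.
Reduced Gröbner basis: {x^3 + x^2y - 2x + 2y + 2, xy^2 - xy + 3x + 1, y^3 + 3x^2 + 3xy + 2y - 3}.

Buchberger on the second generating set:
h_1 = x^3 + x^2y - 2x + 2y + 2, LT = x^3.
h_2 = x^3 + x^2y + xy^2 - xy + x + 2y + 3, LT = x^3.

S(h_1,h_2): lcm = x^3. S = -xy^2 + xy - 3x - 1.
  leading term xy^2: no divisor's leading term divides it; move -xy^2 to the remainder.
  leading term xy: no divisor's leading term divides it; move xy to the remainder.
  leading term x: no divisor's leading term divides it; move -3x to the remainder.
  leading term 1: no divisor's leading term divides it; move -1 to the remainder.
  remainder -xy^2 + xy - 3x - 1 ≠ 0; add k_3 = -xy^2 + xy - 3x - 1 to the basis.

S(h_1,k_3): lcm = x^3y^2. S = x^2y^3 + x^3y - 3x^3 - 2xy^2 + 2y^3 - x^2 + 2y^2.
  leading term x^2y^3: subtract (-xy)·k_3 from x^2y^3 + x^3y - 3x^3 - 2xy^2 + 2y^3 - x^2 + 2y^2 → x^3y + x^2y^2 - 3x^3 - 3x^2y - 2xy^2 + 2y^3 - x^2 - xy + 2y^2
  leading term x^3y: subtract (y)·h_1 from x^3y + x^2y^2 - 3x^3 - 3x^2y - 2xy^2 + 2y^3 - x^2 - xy + 2y^2 → -3x^3 - 3x^2y - 2xy^2 + 2y^3 - x^2 + xy - 2y
  leading term x^3: subtract (-3)·h_1 from -3x^3 - 3x^2y - 2xy^2 + 2y^3 - x^2 + xy - 2y → -2xy^2 + 2y^3 - x^2 + xy + x - 3y - 1
  leading term xy^2: subtract (2)·k_3 from -2xy^2 + 2y^3 - x^2 + xy + x - 3y - 1 → 2y^3 - x^2 - xy - 3y + 1
  leading term y^3: no divisor's leading term divides it; move 2y^3 to the remainder.
  leading term x^2: no divisor's leading term divides it; move -x^2 to the remainder.
  leading term xy: no divisor's leading term divides it; move -xy to the remainder.
  leading term y: no divisor's leading term divides it; move -3y to the remainder.
  leading term 1: no divisor's leading term divides it; move 1 to the remainder.
  remainder 2y^3 - x^2 - xy - 3y + 1 ≠ 0; add k_4 = 2y^3 - x^2 - xy - 3y + 1 to the basis.

The other S-polynomials (S(h_2,k_3), S(h_1,k_4), S(h_2,k_4), S(k_3,k_4)) all reduce to 0 modulo the current basis, so we have a Gröbner basis.
Inter-reduce: drop elements whose leading term is divisible by another's, tail-reduce, and make monic.
Reduced Gröbner basis: {x^3 + x^2y - 2x + 2y + 2, xy^2 - xy + 3x + 1, y^3 + 3x^2 + 3xy + 2y - 3}.

These coincide, so the ideals are equal.

Yes, the ideals are equal.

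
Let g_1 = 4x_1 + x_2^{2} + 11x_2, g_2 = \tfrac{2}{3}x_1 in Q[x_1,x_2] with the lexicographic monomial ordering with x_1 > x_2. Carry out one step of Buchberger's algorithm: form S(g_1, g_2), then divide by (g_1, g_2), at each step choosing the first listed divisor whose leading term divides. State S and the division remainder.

S(g_1, g_2) = \tfrac{1}{4}x_2^{2} + \tfrac{11}{4}x_2; remainder on division = \tfrac{1}{4}x_2^{2} + \tfrac{11}{4}x_2.

lcm(LM(g_1), LM(g_2)) = x_1.
S = (lcm/LT(g_1))·g_1 − (lcm/LT(g_2))·g_2 = \tfrac{1}{4}x_2^{2} + \tfrac{11}{4}x_2.
Reduce S modulo (g_1, g_2) in that order:
  leading term x_2^{2}: no divisor's leading term divides it; move \tfrac{1}{4}x_2^{2} to the remainder.
  leading term x_2: no divisor's leading term divides it; move \tfrac{11}{4}x_2 to the remainder.
The remainder \tfrac{1}{4}x_2^{2} + \tfrac{11}{4}x_2 is nonzero, so it would be added as the next basis element.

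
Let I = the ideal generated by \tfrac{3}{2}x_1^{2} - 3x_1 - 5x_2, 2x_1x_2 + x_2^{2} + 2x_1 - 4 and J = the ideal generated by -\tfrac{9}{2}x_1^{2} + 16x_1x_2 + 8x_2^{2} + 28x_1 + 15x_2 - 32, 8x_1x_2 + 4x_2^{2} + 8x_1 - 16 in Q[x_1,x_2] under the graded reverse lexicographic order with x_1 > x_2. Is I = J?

No, the ideals differ.

For a fixed monomial order, each ideal has a unique reduced Gröbner basis; comparing bases decides equality.
Buchberger on the first generating set:
f_1 = \tfrac{3}{2}x_1^{2} - 3x_1 - 5x_2, LT = x_1^{2}.
f_2 = 2x_1x_2 + x_2^{2} + 2x_1 - 4, LT = x_1x_2.

S(f_1,f_2): lcm = x_1^{2}x_2. S = -\tfrac{1}{2}x_1x_2^{2} - x_1^{2} - 2x_1x_2 - \tfrac{10}{3}x_2^{2} + 2x_1.
  leading term x_1x_2^{2}: subtract (-\tfrac{1}{4}x_2)·f_2 from -\tfrac{1}{2}x_1x_2^{2} - x_1^{2} - 2x_1x_2 - \tfrac{10}{3}x_2^{2} + 2x_1 → \tfrac{1}{4}x_2^{3} - x_1^{2} - \tfrac{3}{2}x_1x_2 - \tfrac{10}{3}x_2^{2} + 2x_1 - x_2
  leading term x_2^{3}: no divisor's leading term divides it; move \tfrac{1}{4}x_2^{3} to the remainder.
  leading term x_1^{2}: subtract (-\tfrac{2}{3})·f_1 from -x_1^{2} - \tfrac{3}{2}x_1x_2 - \tfrac{10}{3}x_2^{2} + 2x_1 - x_2 → -\tfrac{3}{2}x_1x_2 - \tfrac{10}{3}x_2^{2} - \tfrac{13}{3}x_2
  leading term x_1x_2: subtract (-\tfrac{3}{4})·f_2 from -\tfrac{3}{2}x_1x_2 - \tfrac{10}{3}x_2^{2} - \tfrac{13}{3}x_2 → -\tfrac{31}{12}x_2^{2} + \tfrac{3}{2}x_1 - \tfrac{13}{3}x_2 - 3
  leading term x_2^{2}: no divisor's leading term divides it; move -\tfrac{31}{12}x_2^{2} to the remainder.
  leading term x_1: no divisor's leading term divides it; move \tfrac{3}{2}x_1 to the remainder.
  leading term x_2: no divisor's leading term divides it; move -\tfrac{13}{3}x_2 to the remainder.
  leading term 1: no divisor's leading term divides it; move -3 to the remainder.
  remainder \tfrac{1}{4}x_2^{3} - \tfrac{31}{12}x_2^{2} + \tfrac{3}{2}x_1 - \tfrac{13}{3}x_2 - 3 ≠ 0; add g_3 = \tfrac{1}{4}x_2^{3} - \tfrac{31}{12}x_2^{2} + \tfrac{3}{2}x_1 - \tfrac{13}{3}x_2 - 3 to the basis.

S(f_1,g_3): leading monomials are coprime, so the S-polynomial reduces to 0 (Buchberger's first criterion).
S(f_2,g_3): lcm = x_1x_2^{3}. S = \tfrac{1}{2}x_2^{4} + \tfrac{34}{3}x_1x_2^{2} - 6x_1^{2} + \tfrac{52}{3}x_1x_2 - 2x_2^{2} + 12x_1.
  leading term x_2^{4}: subtract (2x_2)·g_3 from \tfrac{1}{2}x_2^{4} + \tfrac{34}{3}x_1x_2^{2} - 6x_1^{2} + \tfrac{52}{3}x_1x_2 - 2x_2^{2} + 12x_1 → \tfrac{34}{3}x_1x_2^{2} + \tfrac{31}{6}x_2^{3} - 6x_1^{2} + \tfrac{43}{3}x_1x_2 + \tfrac{20}{3}x_2^{2} + 12x_1 + 6x_2
  leading term x_1x_2^{2}: subtract (\tfrac{17}{3}x_2)·f_2 from \tfrac{34}{3}x_1x_2^{2} + \tfrac{31}{6}x_2^{3} - 6x_1^{2} + \tfrac{43}{3}x_1x_2 + \tfrac{20}{3}x_2^{2} + 12x_1 + 6x_2 → -\tfrac{1}{2}x_2^{3} - 6x_1^{2} + 3x_1x_2 + \tfrac{20}{3}x_2^{2} + 12x_1 + \tfrac{86}{3}x_2
  leading term x_2^{3}: subtract (-2)·g_3 from -\tfrac{1}{2}x_2^{3} - 6x_1^{2} + 3x_1x_2 + \tfrac{20}{3}x_2^{2} + 12x_1 + \tfrac{86}{3}x_2 → -6x_1^{2} + 3x_1x_2 + \tfrac{3}{2}x_2^{2} + 15x_1 + 20x_2 - 6
  leading term x_1^{2}: subtract (-4)·f_1 from -6x_1^{2} + 3x_1x_2 + \tfrac{3}{2}x_2^{2} + 15x_1 + 20x_2 - 6 → 3x_1x_2 + \tfrac{3}{2}x_2^{2} + 3x_1 - 6
  leading term x_1x_2: subtract (\tfrac{3}{2})·f_2 from 3x_1x_2 + \tfrac{3}{2}x_2^{2} + 3x_1 - 6 → 0
  remainder 0.

Every S-polynomial of the final basis reduces to 0, so we have a Gröbner basis.
Inter-reduce: drop elements whose leading term is divisible by another's, tail-reduce, and make monic.
Reduced Gröbner basis: {x_2^{3} - \tfrac{31}{3}x_2^{2} + 6x_1 - \tfrac{52}{3}x_2 - 12, x_1^{2} - 2x_1 - \tfrac{10}{3}x_2, x_1x_2 + \tfrac{1}{2}x_2^{2} + x_1 - 2}.

Buchberger on the second generating set:
h_1 = -\tfrac{9}{2}x_1^{2} + 16x_1x_2 + 8x_2^{2} + 28x_1 + 15x_2 - 32, LT = x_1^{2}.
h_2 = 8x_1x_2 + 4x_2^{2} + 8x_1 - 16, LT = x_1x_2.

S(h_1,h_2): lcm = x_1^{2}x_2. S = -\tfrac{73}{18}x_1x_2^{2} - \tfrac{16}{9}x_2^{3} - x_1^{2} - \tfrac{56}{9}x_1x_2 - \tfrac{10}{3}x_2^{2} + 2x_1 + \tfrac{64}{9}x_2.
  leading term x_1x_2^{2}: subtract (-\tfrac{73}{144}x_2)·h_2 from -\tfrac{73}{18}x_1x_2^{2} - \tfrac{16}{9}x_2^{3} - x_1^{2} - \tfrac{56}{9}x_1x_2 - \tfrac{10}{3}x_2^{2} + 2x_1 + \tfrac{64}{9}x_2 → \tfrac{1}{4}x_2^{3} - x_1^{2} - \tfrac{13}{6}x_1x_2 - \tfrac{10}{3}x_2^{2} + 2x_1 - x_2
  leading term x_2^{3}: no divisor's leading term divides it; move \tfrac{1}{4}x_2^{3} to the remainder.
  leading term x_1^{2}: subtract (\tfrac{2}{9})·h_1 from -x_1^{2} - \tfrac{13}{6}x_1x_2 - \tfrac{10}{3}x_2^{2} + 2x_1 - x_2 → -\tfrac{103}{18}x_1x_2 - \tfrac{46}{9}x_2^{2} - \tfrac{38}{9}x_1 - \tfrac{13}{3}x_2 + \tfrac{64}{9}
  leading term x_1x_2: subtract (-\tfrac{103}{144})·h_2 from -\tfrac{103}{18}x_1x_2 - \tfrac{46}{9}x_2^{2} - \tfrac{38}{9}x_1 - \tfrac{13}{3}x_2 + \tfrac{64}{9} → -\tfrac{9}{4}x_2^{2} + \tfrac{3}{2}x_1 - \tfrac{13}{3}x_2 - \tfrac{13}{3}
  leading term x_2^{2}: no divisor's leading term divides it; move -\tfrac{9}{4}x_2^{2} to the remainder.
  leading term x_1: no divisor's leading term divides it; move \tfrac{3}{2}x_1 to the remainder.
  leading term x_2: no divisor's leading term divides it; move -\tfrac{13}{3}x_2 to the remainder.
  leading term 1: no divisor's leading term divides it; move -\tfrac{13}{3} to the remainder.
  remainder \tfrac{1}{4}x_2^{3} - \tfrac{9}{4}x_2^{2} + \tfrac{3}{2}x_1 - \tfrac{13}{3}x_2 - \tfrac{13}{3} ≠ 0; add k_3 = \tfrac{1}{4}x_2^{3} - \tfrac{9}{4}x_2^{2} + \tfrac{3}{2}x_1 - \tfrac{13}{3}x_2 - \tfrac{13}{3} to the basis.

S(h_1,k_3): leading monomials are coprime, so the S-polynomial reduces to 0 (Buchberger's first criterion).
S(h_2,k_3): lcm = x_1x_2^{3}. S = \tfrac{1}{2}x_2^{4} + 10x_1x_2^{2} - 6x_1^{2} + \tfrac{52}{3}x_1x_2 - 2x_2^{2} + \tfrac{52}{3}x_1.
  leading term x_2^{4}: subtract (2x_2)·k_3 from \tfrac{1}{2}x_2^{4} + 10x_1x_2^{2} - 6x_1^{2} + \tfrac{52}{3}x_1x_2 - 2x_2^{2} + \tfrac{52}{3}x_1 → 10x_1x_2^{2} + \tfrac{9}{2}x_2^{3} - 6x_1^{2} + \tfrac{43}{3}x_1x_2 + \tfrac{20}{3}x_2^{2} + \tfrac{52}{3}x_1 + \tfrac{26}{3}x_2
  leading term x_1x_2^{2}: subtract (\tfrac{5}{4}x_2)·h_2 from 10x_1x_2^{2} + \tfrac{9}{2}x_2^{3} - 6x_1^{2} + \tfrac{43}{3}x_1x_2 + \tfrac{20}{3}x_2^{2} + \tfrac{52}{3}x_1 + \tfrac{26}{3}x_2 → -\tfrac{1}{2}x_2^{3} - 6x_1^{2} + \tfrac{13}{3}x_1x_2 + \tfrac{20}{3}x_2^{2} + \tfrac{52}{3}x_1 + \tfrac{86}{3}x_2
  leading term x_2^{3}: subtract (-2)·k_3 from -\tfrac{1}{2}x_2^{3} - 6x_1^{2} + \tfrac{13}{3}x_1x_2 + \tfrac{20}{3}x_2^{2} + \tfrac{52}{3}x_1 + \tfrac{86}{3}x_2 → -6x_1^{2} + \tfrac{13}{3}x_1x_2 + \tfrac{13}{6}x_2^{2} + \tfrac{61}{3}x_1 + 20x_2 - \tfrac{26}{3}
  leading term x_1^{2}: subtract (\tfrac{4}{3})·h_1 from -6x_1^{2} + \tfrac{13}{3}x_1x_2 + \tfrac{13}{6}x_2^{2} + \tfrac{61}{3}x_1 + 20x_2 - \tfrac{26}{3} → -17x_1x_2 - \tfrac{17}{2}x_2^{2} - 17x_1 + 34
  leading term x_1x_2: subtract (-\tfrac{17}{8})·h_2 from -17x_1x_2 - \tfrac{17}{2}x_2^{2} - 17x_1 + 34 → 0
  remainder 0.

Every S-polynomial of the final basis reduces to 0, so we have a Gröbner basis.
Inter-reduce: drop elements whose leading term is divisible by another's, tail-reduce, and make monic.
Reduced Gröbner basis: {x_2^{3} - 9x_2^{2} + 6x_1 - \tfrac{52}{3}x_2 - \tfrac{52}{3}, x_1^{2} - \tfrac{8}{3}x_1 - \tfrac{10}{3}x_2, x_1x_2 + \tfrac{1}{2}x_2^{2} + x_1 - 2}.

Since the reduced bases disagree, the two ideals are not the same.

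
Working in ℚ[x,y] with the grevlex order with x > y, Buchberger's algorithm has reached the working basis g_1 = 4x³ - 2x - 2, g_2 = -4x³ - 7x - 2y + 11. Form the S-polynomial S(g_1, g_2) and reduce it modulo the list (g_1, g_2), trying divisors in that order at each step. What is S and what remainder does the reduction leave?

lcm(LM(g_1), LM(g_2)) = x³.
S = (lcm/LT(g_1))·g_1 − (lcm/LT(g_2))·g_2 = -9/4x - ½y + 9/4.
Reduce S modulo (g_1, g_2) in that order:
  leading term x: no divisor's leading term divides it; move -9/4x to the remainder.
  leading term y: no divisor's leading term divides it; move -½y to the remainder.
  leading term 1: no divisor's leading term divides it; move 9/4 to the remainder.
The remainder -9/4x - ½y + 9/4 is nonzero, so it would be added as the next basis element.

S(g_1, g_2) = -9/4x - ½y + 9/4; remainder on division = -9/4x - ½y + 9/4.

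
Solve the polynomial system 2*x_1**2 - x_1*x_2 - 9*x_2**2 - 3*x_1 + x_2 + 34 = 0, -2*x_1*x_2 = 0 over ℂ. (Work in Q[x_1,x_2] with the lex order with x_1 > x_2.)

Compute a lex Gröbner basis by Buchberger's algorithm.
f_1 = 2*x_1**2 - x_1*x_2 - 3*x_1 - 9*x_2**2 + x_2 + 34, LT = x_1**2.
f_2 = -2*x_1*x_2, LT = x_1*x_2.

S(f_1,f_2): lcm = x_1**2*x_2. S = -1/2*x_1*x_2**2 - 3/2*x_1*x_2 - 9/2*x_2**3 + 1/2*x_2**2 + 17*x_2.
  reduce S modulo (f_1, f_2):
  remainder -9/2*x_2**3 + 1/2*x_2**2 + 17*x_2 ≠ 0; add h_3 = -9/2*x_2**3 + 1/2*x_2**2 + 17*x_2 to the basis.

The other S-polynomials (S(f_1,h_3), S(f_2,h_3)) all reduce to 0 modulo the current basis, so we have a Gröbner basis.
Inter-reduce: drop elements whose leading term is divisible by another's, tail-reduce, and make monic.
Reduced Gröbner basis: {x_1**2 - 3/2*x_1 - 9/2*x_2**2 + 1/2*x_2 + 17, x_1*x_2, x_2**3 - 1/9*x_2**2 - 34/9*x_2}.

From the last basis element, x_2**3 - 1/9*x_2**2 - 34/9*x_2 = 0, so x_2 takes values in {-17/9, 0, 2}. Each choice, substituted upward through the basis, yields the corresponding point(s) of the solution set.
  x_2 = -17/9: the earlier basis elements become x_1**2 - 3/2*x_1 = 0; -17/9*x_1 = 0, giving x_1 = 0 — point (0, -17/9).
  x_2 = 0: the earlier basis element becomes x_1**2 - 3/2*x_1 + 17 = 0, giving x_1 = 3/4 - sqrt(263)*I/4, 3/4 + sqrt(263)*I/4 — points (3/4 - sqrt(263)*I/4, 0), (3/4 + sqrt(263)*I/4, 0).
  x_2 = 2: the earlier basis elements become x_1**2 - 3/2*x_1 = 0; 2*x_1 = 0, giving x_1 = 0 — point (0, 2).

{(0, -17/9), (3/4 - sqrt(263)*I/4, 0), (3/4 + sqrt(263)*I/4, 0), (0, 2)}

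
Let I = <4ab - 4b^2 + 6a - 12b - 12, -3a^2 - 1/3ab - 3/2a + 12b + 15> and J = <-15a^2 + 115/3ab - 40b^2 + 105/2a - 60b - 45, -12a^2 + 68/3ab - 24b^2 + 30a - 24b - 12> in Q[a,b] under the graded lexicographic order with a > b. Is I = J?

Two ideals are equal iff their reduced Gröbner bases coincide (the reduced basis is unique for a fixed ordering).
Buchberger on the first generating set:
f_1 = 4ab - 4b^2 + 6a - 12b - 12, LT = ab.
f_2 = -3a^2 - 1/3ab - 3/2a + 12b + 15, LT = a^2.

S(f_1,f_2): lcm = a^2b. S = -10/9ab^2 + 3/2a^2 - 7/2ab + 4b^2 - 3a + 5b.
  leading term ab^2: subtract (-5/18b)·f_1 from -10/9ab^2 + 3/2a^2 - 7/2ab + 4b^2 - 3a + 5b → -10/9b^3 + 3/2a^2 - 11/6ab + 2/3b^2 - 3a + 5/3b
  leading term b^3: no divisor's leading term divides it; move -10/9b^3 to the remainder.
  leading term a^2: subtract (-1/2)·f_2 from 3/2a^2 - 11/6ab + 2/3b^2 - 3a + 5/3b → -2ab + 2/3b^2 - 15/4a + 23/3b + 15/2
  leading term ab: subtract (-1/2)·f_1 from -2ab + 2/3b^2 - 15/4a + 23/3b + 15/2 → -4/3b^2 - 3/4a + 5/3b + 3/2
  leading term b^2: no divisor's leading term divides it; move -4/3b^2 to the remainder.
  leading term a: no divisor's leading term divides it; move -3/4a to the remainder.
  leading term b: no divisor's leading term divides it; move 5/3b to the remainder.
  leading term 1: no divisor's leading term divides it; move 3/2 to the remainder.
  remainder -10/9b^3 - 4/3b^2 - 3/4a + 5/3b + 3/2 ≠ 0; add g_3 = -10/9b^3 - 4/3b^2 - 3/4a + 5/3b + 3/2 to the basis.

The other S-polynomials (S(f_1,g_3), S(f_2,g_3)) all reduce to 0 modulo the current basis, so we have a Gröbner basis.
Inter-reduce: drop elements whose leading term is divisible by another's, tail-reduce, and make monic.
Reduced Gröbner basis: {b^3 + 6/5b^2 + 27/40a - 3/2b - 27/20, a^2 + 1/9b^2 + 1/3a - 11/3b - 14/3, ab - b^2 + 3/2a - 3b - 3}.

Buchberger on the second generating set:
h_1 = -15a^2 + 115/3ab - 40b^2 + 105/2a - 60b - 45, LT = a^2.
h_2 = -12a^2 + 68/3ab - 24b^2 + 30a - 24b - 12, LT = a^2.

S(h_1,h_2): lcm = a^2. S = -2/3ab + 2/3b^2 - a + 2b + 2.
  leading term ab: no divisor's leading term divides it; move -2/3ab to the remainder.
  leading term b^2: no divisor's leading term divides it; move 2/3b^2 to the remainder.
  leading term a: no divisor's leading term divides it; move -a to the remainder.
  leading term b: no divisor's leading term divides it; move 2b to the remainder.
  leading term 1: no divisor's leading term divides it; move 2 to the remainder.
  remainder -2/3ab + 2/3b^2 - a + 2b + 2 ≠ 0; add k_3 = -2/3ab + 2/3b^2 - a + 2b + 2 to the basis.

S(h_1,k_3): lcm = a^2b. S = -14/9ab^2 + 8/3b^3 - 3/2a^2 - 1/2ab + 4b^2 + 3a + 3b.
  leading term ab^2: subtract (7/3b)·k_3 from -14/9ab^2 + 8/3b^3 - 3/2a^2 - 1/2ab + 4b^2 + 3a + 3b → 10/9b^3 - 3/2a^2 + 11/6ab - 2/3b^2 + 3a - 5/3b
  leading term b^3: no divisor's leading term divides it; move 10/9b^3 to the remainder.
  leading term a^2: subtract (1/10)·h_1 from -3/2a^2 + 11/6ab - 2/3b^2 + 3a - 5/3b → -2ab + 10/3b^2 - 9/4a + 13/3b + 9/2
  leading term ab: subtract (3)·k_3 from -2ab + 10/3b^2 - 9/4a + 13/3b + 9/2 → 4/3b^2 + 3/4a - 5/3b - 3/2
  leading term b^2: no divisor's leading term divides it; move 4/3b^2 to the remainder.
  leading term a: no divisor's leading term divides it; move 3/4a to the remainder.
  leading term b: no divisor's leading term divides it; move -5/3b to the remainder.
  leading term 1: no divisor's leading term divides it; move -3/2 to the remainder.
  remainder 10/9b^3 + 4/3b^2 + 3/4a - 5/3b - 3/2 ≠ 0; add k_4 = 10/9b^3 + 4/3b^2 + 3/4a - 5/3b - 3/2 to the basis.

The other S-polynomials (S(h_2,k_3), S(h_1,k_4), S(h_2,k_4), S(k_3,k_4)) all reduce to 0 modulo the current basis, so we have a Gröbner basis.
Inter-reduce: drop elements whose leading term is divisible by another's, tail-reduce, and make monic.
Reduced Gröbner basis: {b^3 + 6/5b^2 + 27/40a - 3/2b - 27/20, a^2 + 1/9b^2 + 1/3a - 11/3b - 14/3, ab - b^2 + 3/2a - 3b - 3}.

The two bases agree; hence the ideals are identical.

Yes, the ideals are equal.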